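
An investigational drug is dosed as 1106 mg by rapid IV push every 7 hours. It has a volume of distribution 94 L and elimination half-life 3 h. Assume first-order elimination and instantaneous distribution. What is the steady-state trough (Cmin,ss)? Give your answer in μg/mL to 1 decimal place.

2.9 μg/mL

Over one 7-h interval, 7/3 ≈ 2.3333 half-lives elapse, leaving f ≈ 0.1984 of each dose.
At steady state, accumulation factor R = 1/(1 − e^(−kτ)) ≈ 1.2475.
Single-dose peak C₀ = D/Vd = 1106/94 ≈ 11.766 μg/mL.
Cmax,ss = C₀/(1 − f) ≈ 11.766/0.8016 ≈ 14.678 μg/mL.
Steady-state trough Cmin,ss = Cmax,ss·f ≈ 14.678 × 0.1984 ≈ 2.912 μg/mL.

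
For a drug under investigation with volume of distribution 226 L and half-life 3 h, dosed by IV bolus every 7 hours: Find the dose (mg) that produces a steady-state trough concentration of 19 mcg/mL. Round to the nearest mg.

τ/t½ = 7/3 ≈ 2.3333, so f = (1/2)^(7/3) ≈ 0.198425.
Cmin,ss = (D/Vd)·f/(1−f), so D = Cmin,ss·Vd·(1−f)/f.
D = 19 × 226 × (1−f)/f ≈ 19 × 226 × 4.03969 ≈ 17346.43 mg.

17346 mg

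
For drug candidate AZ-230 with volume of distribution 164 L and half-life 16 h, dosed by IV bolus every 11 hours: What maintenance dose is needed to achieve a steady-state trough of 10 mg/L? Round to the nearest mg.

τ/t½ = 11/16 ≈ 0.6875, so f = (1/2)^(11/16) ≈ 0.620929.
Cmin,ss = (D/Vd)·f/(1−f), so D = Cmin,ss·Vd·(1−f)/f.
D = 10 × 164 × (1−f)/f ≈ 10 × 164 × 0.61049 ≈ 1001.20 mg.

1001 mg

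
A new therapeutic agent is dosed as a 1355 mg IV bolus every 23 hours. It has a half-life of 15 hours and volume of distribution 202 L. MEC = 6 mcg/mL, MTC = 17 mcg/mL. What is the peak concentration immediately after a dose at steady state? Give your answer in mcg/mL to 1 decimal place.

10.2 mcg/mL

τ/t½ = 23/15 ≈ 1.5333, so fraction remaining f = (1/2)^(23/15) ≈ 0.3455.
Accumulation ratio R = 1/(1 − f) ≈ 1/0.6545 ≈ 1.5279.
Each bolus raises the concentration by D/Vd = 1355/202 ≈ 6.708 mcg/mL.
Cmax,ss = C₀/(1 − f) ≈ 6.708/0.6545 ≈ 10.249 mcg/mL.
Peak 10.2 mcg/mL vs MTC 17 mcg/mL: below toxic threshold.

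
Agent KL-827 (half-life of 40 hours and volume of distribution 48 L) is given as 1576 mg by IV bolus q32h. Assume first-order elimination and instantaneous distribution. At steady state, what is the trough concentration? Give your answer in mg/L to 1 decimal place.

Over one 32-h interval, 32/40 ≈ 0.8 half-lives elapse, leaving f ≈ 0.5743 of each dose.
Single-dose peak C₀ = D/Vd = 1576/48 ≈ 32.833 mg/L.
Steady-state trough Cmin,ss = C₀·f/(1−f) ≈ 32.833 × 0.5743/0.4257 ≈ 44.294 mg/L.

44.3 mg/L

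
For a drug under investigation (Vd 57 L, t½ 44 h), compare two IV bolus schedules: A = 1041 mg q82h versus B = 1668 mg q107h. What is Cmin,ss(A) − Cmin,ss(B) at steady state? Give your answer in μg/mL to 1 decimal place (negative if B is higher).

Regimen A: f = (1/2)^(82/44) ≈ 0.2748; Cmin,ss = (1041/57)·f/(1−f) ≈ 6.920 μg/mL.
Regimen B: f = (1/2)^(107/44) ≈ 0.1853; Cmin,ss = (1668/57)·f/(1−f) ≈ 6.656 μg/mL.
Difference ≈ 6.920 − 6.656 ≈ 0.264 μg/mL.

0.3 μg/mL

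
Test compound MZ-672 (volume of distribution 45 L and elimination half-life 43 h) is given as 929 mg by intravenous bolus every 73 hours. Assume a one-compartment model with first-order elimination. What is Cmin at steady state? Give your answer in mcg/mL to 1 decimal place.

9.2 mcg/mL

τ/t½ = 73/43 ≈ 1.6977, so fraction remaining f = (1/2)^(73/43) ≈ 0.3083.
Each bolus raises the concentration by D/Vd = 929/45 ≈ 20.644 mcg/mL.
Steady-state trough Cmin,ss = C₀·f/(1−f) ≈ 20.644 × 0.3083/0.6917 ≈ 9.201 mcg/mL.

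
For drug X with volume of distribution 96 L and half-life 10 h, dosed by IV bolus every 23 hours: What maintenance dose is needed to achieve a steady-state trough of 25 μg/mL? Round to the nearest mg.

τ/t½ = 23/10 ≈ 2.3, so f = (1/2)^(23/10) ≈ 0.203063.
Cmin,ss = (D/Vd)·f/(1−f), so D = Cmin,ss·Vd·(1−f)/f.
D = 25 × 96 × (1−f)/f ≈ 25 × 96 × 3.92458 ≈ 9418.99 mg.

9419 mg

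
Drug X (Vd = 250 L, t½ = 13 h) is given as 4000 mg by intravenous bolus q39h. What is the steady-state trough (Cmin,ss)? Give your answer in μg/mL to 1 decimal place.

2.3 μg/mL

τ = 39 h = 3 half-lives, so f = (1/2)^3 = 0.125.
Accumulation ratio R = 1/(1 − f) = 1/0.875 = 8/7.
Single-dose peak C₀ = D/Vd = 4000/250 = 16 μg/mL.
Steady-state peak Cmax,ss = C₀·R = 16 × 8/7 ≈ 18.286 μg/mL.
Steady-state trough Cmin,ss = Cmax,ss·f ≈ 18.286 × 0.125 ≈ 2.286 μg/mL.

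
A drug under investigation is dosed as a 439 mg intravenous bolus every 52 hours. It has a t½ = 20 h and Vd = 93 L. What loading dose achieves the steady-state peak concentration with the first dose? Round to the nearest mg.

526 mg

f = (1/2)^(52/20) ≈ 0.164938; accumulation ratio R = 1/(1−f) ≈ 1.19752.
Loading dose to hit Cmax,ss on first dose: D_load = D_maint·R ≈ 439 × 1.19752 ≈ 525.71 mg.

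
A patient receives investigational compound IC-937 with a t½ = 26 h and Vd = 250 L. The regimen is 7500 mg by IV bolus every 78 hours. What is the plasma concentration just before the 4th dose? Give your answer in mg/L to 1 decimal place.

4.3 mg/L

f = (1/2)^(τ/t½) = (1/2)^(78/26) ≈ 0.1250.
C₀ = D/Vd = 7500/250 ≈ 30.000 mg/L.
Before the 4th dose, 3 doses have been given. Superposition: Cmin = C₀·(f + f² + … + f^3).
≈ 30.000 × (0.1250 + 0.0156 + 0.0020) ≈ 30.000 × 0.1426 ≈ 4.278 mg/L.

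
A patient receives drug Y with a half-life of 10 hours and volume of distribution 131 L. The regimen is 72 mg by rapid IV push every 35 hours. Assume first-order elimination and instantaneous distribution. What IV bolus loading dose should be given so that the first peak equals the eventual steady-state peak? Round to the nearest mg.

f = (1/2)^(35/10) ≈ 0.088388; accumulation ratio R = 1/(1−f) ≈ 1.09696.
Loading dose to hit Cmax,ss on first dose: D_load = D_maint·R ≈ 72 × 1.09696 ≈ 78.98 mg.

79 mg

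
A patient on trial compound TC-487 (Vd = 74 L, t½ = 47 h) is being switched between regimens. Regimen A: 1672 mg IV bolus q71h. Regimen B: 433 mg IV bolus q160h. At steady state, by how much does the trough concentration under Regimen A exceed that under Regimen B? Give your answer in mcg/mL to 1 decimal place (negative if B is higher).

Regimen A: f = (1/2)^(71/47) ≈ 0.3510; Cmin,ss = (1672/74)·f/(1−f) ≈ 12.220 mcg/mL.
Regimen B: f = (1/2)^(160/47) ≈ 0.0945; Cmin,ss = (433/74)·f/(1−f) ≈ 0.611 mcg/mL.
Difference ≈ 12.220 − 0.611 ≈ 11.609 mcg/mL.

11.6 mcg/mL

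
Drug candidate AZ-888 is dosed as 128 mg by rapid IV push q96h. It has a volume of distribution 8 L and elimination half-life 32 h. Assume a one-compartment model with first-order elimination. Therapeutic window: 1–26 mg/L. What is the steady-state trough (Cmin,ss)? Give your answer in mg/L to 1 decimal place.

τ = 96 h = 3 half-lives, so f = (1/2)^3 = 0.125.
At steady state, R = 1/(1 − 0.125) = 8/7.
Single-dose peak C₀ = D/Vd = 128/8 = 16 mg/L.
Steady-state peak Cmax,ss = C₀·R = 16 × 8/7 ≈ 18.286 mg/L.
Steady-state trough Cmin,ss = Cmax,ss·f ≈ 18.286 × 0.125 ≈ 2.286 mg/L.
Trough 2.3 mg/L vs MEC 1 mg/L: adequate.

2.3 mg/L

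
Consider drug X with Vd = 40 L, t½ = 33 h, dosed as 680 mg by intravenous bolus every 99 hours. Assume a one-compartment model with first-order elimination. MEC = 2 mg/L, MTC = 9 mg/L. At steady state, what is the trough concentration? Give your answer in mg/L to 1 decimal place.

The dosing interval is 3 half-lives, so f = 2^(−3) = 0.125.
Accumulation ratio R = 1/(1 − f) = 1/0.875 = 8/7.
Single-dose peak C₀ = D/Vd = 680/40 = 17 mg/L.
Steady-state peak Cmax,ss = C₀·R = 17 × 8/7 ≈ 19.429 mg/L.
Steady-state trough Cmin,ss = Cmax,ss·f ≈ 19.429 × 0.125 ≈ 2.429 mg/L.
Trough 2.4 mg/L vs MEC 2 mg/L: adequate.

2.4 mg/L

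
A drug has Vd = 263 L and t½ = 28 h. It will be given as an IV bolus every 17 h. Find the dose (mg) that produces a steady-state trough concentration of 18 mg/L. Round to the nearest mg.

2477 mg

τ/t½ = 17/28 ≈ 0.60714, so f = (1/2)^(17/28) ≈ 0.656496.
Cmin,ss = (D/Vd)·f/(1−f), so D = Cmin,ss·Vd·(1−f)/f.
D = 18 × 263 × (1−f)/f ≈ 18 × 263 × 0.52324 ≈ 2477.02 mg.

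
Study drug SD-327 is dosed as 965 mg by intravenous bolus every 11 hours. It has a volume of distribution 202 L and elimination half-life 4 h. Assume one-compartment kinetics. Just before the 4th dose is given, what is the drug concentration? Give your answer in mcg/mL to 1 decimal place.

f = (1/2)^(τ/t½) = (1/2)^(11/4) ≈ 0.1487.
C₀ = D/Vd = 965/202 ≈ 4.777 mcg/mL.
Before the 4th dose, 3 doses have been given. Superposition: Cmin = C₀·(f + f² + … + f^3).
≈ 4.777 × (0.1487 + 0.0221 + 0.0033) ≈ 4.777 × 0.1741 ≈ 0.832 mcg/mL.

0.8 mcg/mL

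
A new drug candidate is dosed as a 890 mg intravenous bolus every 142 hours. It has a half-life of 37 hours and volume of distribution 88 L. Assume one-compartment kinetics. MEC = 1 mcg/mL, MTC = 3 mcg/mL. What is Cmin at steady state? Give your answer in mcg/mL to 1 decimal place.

k = ln2/t½ = ln2/37 ≈ 0.018734 h⁻¹; fraction remaining f = e^(−kτ) = e^(−0.018734×142) ≈ 0.0699.
Single-dose peak C₀ = D/Vd = 890/88 ≈ 10.114 mcg/mL.
Steady-state trough Cmin,ss = C₀·f/(1−f) ≈ 10.114 × 0.0699/0.9301 ≈ 0.760 mcg/mL.
Trough 0.8 mcg/mL vs MEC 1 mcg/mL: subtherapeutic.

0.8 mcg/mL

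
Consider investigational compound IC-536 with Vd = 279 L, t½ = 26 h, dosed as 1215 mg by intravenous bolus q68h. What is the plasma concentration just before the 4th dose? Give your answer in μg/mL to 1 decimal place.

0.8 μg/mL

f = (1/2)^(τ/t½) = (1/2)^(68/26) ≈ 0.1632.
C₀ = D/Vd = 1215/279 ≈ 4.355 μg/mL.
Before the 4th dose, 3 doses have been given. Superposition: Cmin = C₀·(f + f² + … + f^3).
≈ 4.355 × (0.1632 + 0.0266 + 0.0043) ≈ 4.355 × 0.1941 ≈ 0.845 μg/mL.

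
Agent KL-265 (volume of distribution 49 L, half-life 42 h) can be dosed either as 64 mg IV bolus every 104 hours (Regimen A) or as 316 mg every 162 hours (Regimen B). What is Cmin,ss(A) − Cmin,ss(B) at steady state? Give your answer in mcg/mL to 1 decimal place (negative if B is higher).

Regimen A: f = (1/2)^(104/42) ≈ 0.1797; Cmin,ss = (64/49)·f/(1−f) ≈ 0.286 mcg/mL.
Regimen B: f = (1/2)^(162/42) ≈ 0.0690; Cmin,ss = (316/49)·f/(1−f) ≈ 0.478 mcg/mL.
Difference ≈ 0.286 − 0.478 ≈ -0.192 mcg/mL.

-0.2 mcg/mL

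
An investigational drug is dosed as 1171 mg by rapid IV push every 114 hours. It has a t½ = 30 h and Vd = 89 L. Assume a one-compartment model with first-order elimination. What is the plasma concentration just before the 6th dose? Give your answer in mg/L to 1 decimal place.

f = (1/2)^(τ/t½) = (1/2)^(114/30) ≈ 0.0718.
C₀ = D/Vd = 1171/89 ≈ 13.157 mg/L.
Before the 6th dose, 5 doses have been given. Superposition: Cmin = C₀·(f + f² + … + f^5).
≈ 13.157 × (0.0718 + 0.0052 + 0.0004 + 0.0000 + 0.0000) ≈ 13.157 × 0.0774 ≈ 1.018 mg/L.

1.0 mg/L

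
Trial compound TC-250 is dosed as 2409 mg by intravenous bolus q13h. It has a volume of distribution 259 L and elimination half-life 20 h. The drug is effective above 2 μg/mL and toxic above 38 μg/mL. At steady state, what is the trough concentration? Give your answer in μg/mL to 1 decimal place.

k = ln2/t½ = ln2/20 ≈ 0.034657 h⁻¹; fraction remaining f = e^(−kτ) = e^(−0.034657×13) ≈ 0.6373.
Each bolus raises the concentration by D/Vd = 2409/259 ≈ 9.301 μg/mL.
Steady-state trough Cmin,ss = C₀·f/(1−f) ≈ 9.301 × 0.6373/0.3627 ≈ 16.343 μg/mL.
Trough 16.3 μg/mL vs MEC 2 μg/mL: adequate.

16.3 μg/mL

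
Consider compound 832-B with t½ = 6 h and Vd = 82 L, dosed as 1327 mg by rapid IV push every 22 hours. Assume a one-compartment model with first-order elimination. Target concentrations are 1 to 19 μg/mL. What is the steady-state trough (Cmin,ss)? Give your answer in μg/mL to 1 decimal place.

Over one 22-h interval, 22/6 ≈ 3.6667 half-lives elapse, leaving f ≈ 0.0787 of each dose.
Accumulation ratio R = 1/(1 − f) ≈ 1/0.9213 ≈ 1.0854.
Each bolus raises the concentration by D/Vd = 1327/82 ≈ 16.183 μg/mL.
Cmax,ss = C₀/(1 − f) ≈ 16.183/0.9213 ≈ 17.565 μg/mL.
One interval later, Cmin,ss = Cmax,ss·e^(−kτ) ≈ 17.565 × 0.0787 ≈ 1.382 μg/mL.
Trough 1.4 μg/mL vs MEC 1 μg/mL: adequate.

1.4 μg/mL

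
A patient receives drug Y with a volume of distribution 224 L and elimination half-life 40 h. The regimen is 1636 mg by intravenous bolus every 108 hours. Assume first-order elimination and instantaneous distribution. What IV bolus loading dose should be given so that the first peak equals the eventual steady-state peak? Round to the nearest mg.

1934 mg

f = (1/2)^(108/40) ≈ 0.153893; accumulation ratio R = 1/(1−f) ≈ 1.18188.
Loading dose to hit Cmax,ss on first dose: D_load = D_maint·R ≈ 1636 × 1.18188 ≈ 1933.56 mg.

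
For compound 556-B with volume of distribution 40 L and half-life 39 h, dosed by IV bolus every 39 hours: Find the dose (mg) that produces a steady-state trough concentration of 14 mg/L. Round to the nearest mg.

τ/t½ = 39/39 ≈ 1, so f = (1/2)^(39/39) ≈ 0.500000.
Cmin,ss = (D/Vd)·f/(1−f), so D = Cmin,ss·Vd·(1−f)/f.
D = 14 × 40 × (1−f)/f ≈ 14 × 40 × 1.00000 ≈ 560.00 mg.

560 mg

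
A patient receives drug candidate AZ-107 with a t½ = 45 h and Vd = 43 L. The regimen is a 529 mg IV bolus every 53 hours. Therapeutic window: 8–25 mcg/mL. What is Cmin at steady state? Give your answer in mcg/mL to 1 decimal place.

9.7 mcg/mL

Over one 53-h interval, 53/45 ≈ 1.1778 half-lives elapse, leaving f ≈ 0.4420 of each dose.
Single-dose peak C₀ = D/Vd = 529/43 ≈ 12.302 mcg/mL.
Steady-state trough Cmin,ss = C₀·f/(1−f) ≈ 12.302 × 0.4420/0.5580 ≈ 9.745 mcg/mL.
Trough 9.7 mcg/mL vs MEC 8 mcg/mL: adequate.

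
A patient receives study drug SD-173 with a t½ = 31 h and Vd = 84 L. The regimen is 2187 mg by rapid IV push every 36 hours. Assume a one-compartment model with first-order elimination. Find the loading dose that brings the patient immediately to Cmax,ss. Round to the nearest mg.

f = (1/2)^(36/31) ≈ 0.447112; accumulation ratio R = 1/(1−f) ≈ 1.80868.
Loading dose to hit Cmax,ss on first dose: D_load = D_maint·R ≈ 2187 × 1.80868 ≈ 3955.58 mg.

3956 mg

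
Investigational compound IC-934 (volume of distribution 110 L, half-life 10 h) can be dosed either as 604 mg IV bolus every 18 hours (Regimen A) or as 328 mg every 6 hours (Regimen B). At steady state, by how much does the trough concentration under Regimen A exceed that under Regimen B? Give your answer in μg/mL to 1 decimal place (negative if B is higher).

Regimen A: f = (1/2)^(18/10) ≈ 0.2872; Cmin,ss = (604/110)·f/(1−f) ≈ 2.212 μg/mL.
Regimen B: f = (1/2)^(6/10) ≈ 0.6598; Cmin,ss = (328/110)·f/(1−f) ≈ 5.783 μg/mL.
Difference ≈ 2.212 − 5.783 ≈ -3.571 μg/mL.

-3.6 μg/mL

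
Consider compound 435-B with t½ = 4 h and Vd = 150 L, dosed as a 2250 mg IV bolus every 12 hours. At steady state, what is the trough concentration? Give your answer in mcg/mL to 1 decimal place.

2.1 mcg/mL

The dosing interval is 3 half-lives, so f = 2^(−3) = 0.125.
Accumulation ratio R = 1/(1 − f) = 1/0.875 = 8/7.
Single-dose peak C₀ = D/Vd = 2250/150 = 15 mcg/mL.
Steady-state peak Cmax,ss = C₀·R = 15 × 8/7 ≈ 17.143 mcg/mL.
Steady-state trough Cmin,ss = Cmax,ss·f ≈ 17.143 × 0.125 ≈ 2.143 mcg/mL.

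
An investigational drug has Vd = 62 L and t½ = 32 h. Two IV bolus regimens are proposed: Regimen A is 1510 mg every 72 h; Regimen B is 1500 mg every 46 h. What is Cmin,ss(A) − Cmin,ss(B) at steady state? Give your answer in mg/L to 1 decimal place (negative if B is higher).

-7.7 mg/L

Regimen A: f = (1/2)^(72/32) ≈ 0.2102; Cmin,ss = (1510/62)·f/(1−f) ≈ 6.482 mg/L.
Regimen B: f = (1/2)^(46/32) ≈ 0.3692; Cmin,ss = (1500/62)·f/(1−f) ≈ 14.160 mg/L.
Difference ≈ 6.482 − 14.160 ≈ -7.678 mg/L.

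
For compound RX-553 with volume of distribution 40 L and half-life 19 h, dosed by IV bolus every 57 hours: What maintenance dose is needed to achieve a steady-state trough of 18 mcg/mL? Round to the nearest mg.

5040 mg

τ/t½ = 57/19 ≈ 3, so f = (1/2)^(57/19) ≈ 0.125000.
Cmin,ss = (D/Vd)·f/(1−f), so D = Cmin,ss·Vd·(1−f)/f.
D = 18 × 40 × (1−f)/f ≈ 18 × 40 × 7.00000 ≈ 5040.00 mg.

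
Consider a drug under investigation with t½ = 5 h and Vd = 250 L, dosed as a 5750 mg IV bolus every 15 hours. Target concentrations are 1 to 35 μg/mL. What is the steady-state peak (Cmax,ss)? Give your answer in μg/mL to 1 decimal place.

26.3 μg/mL

τ = 15 h = 3 half-lives, so f = (1/2)^3 = 0.125.
At steady state, R = 1/(1 − 0.125) = 8/7.
Single-dose peak C₀ = D/Vd = 5750/250 = 23 μg/mL.
Steady-state peak Cmax,ss = C₀·R = 23 × 8/7 ≈ 26.286 μg/mL.
Peak 26.3 μg/mL vs MTC 35 μg/mL: below toxic threshold.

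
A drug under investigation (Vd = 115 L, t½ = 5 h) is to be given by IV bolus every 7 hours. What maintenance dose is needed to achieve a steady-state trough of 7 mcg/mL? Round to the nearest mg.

1319 mg

τ/t½ = 7/5 ≈ 1.4, so f = (1/2)^(7/5) ≈ 0.378929.
Cmin,ss = (D/Vd)·f/(1−f), so D = Cmin,ss·Vd·(1−f)/f.
D = 7 × 115 × (1−f)/f ≈ 7 × 115 × 1.63902 ≈ 1319.41 mg.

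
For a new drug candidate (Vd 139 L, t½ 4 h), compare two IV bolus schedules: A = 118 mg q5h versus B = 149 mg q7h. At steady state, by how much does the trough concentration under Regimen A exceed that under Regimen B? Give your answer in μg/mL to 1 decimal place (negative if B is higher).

0.2 μg/mL

Regimen A: f = (1/2)^(5/4) ≈ 0.4204; Cmin,ss = (118/139)·f/(1−f) ≈ 0.616 μg/mL.
Regimen B: f = (1/2)^(7/4) ≈ 0.2973; Cmin,ss = (149/139)·f/(1−f) ≈ 0.454 μg/mL.
Difference ≈ 0.616 − 0.454 ≈ 0.162 μg/mL.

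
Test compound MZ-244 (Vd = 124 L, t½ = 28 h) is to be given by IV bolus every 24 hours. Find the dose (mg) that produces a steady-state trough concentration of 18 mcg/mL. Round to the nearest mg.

1811 mg

τ/t½ = 24/28 ≈ 0.85714, so f = (1/2)^(24/28) ≈ 0.552045.
Cmin,ss = (D/Vd)·f/(1−f), so D = Cmin,ss·Vd·(1−f)/f.
D = 18 × 124 × (1−f)/f ≈ 18 × 124 × 0.81145 ≈ 1811.16 mg.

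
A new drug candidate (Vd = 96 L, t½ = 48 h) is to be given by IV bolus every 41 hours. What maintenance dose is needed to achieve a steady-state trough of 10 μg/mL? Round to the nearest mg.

775 mg

τ/t½ = 41/48 ≈ 0.85417, so f = (1/2)^(41/48) ≈ 0.553185.
Cmin,ss = (D/Vd)·f/(1−f), so D = Cmin,ss·Vd·(1−f)/f.
D = 10 × 96 × (1−f)/f ≈ 10 × 96 × 0.80771 ≈ 775.40 mg.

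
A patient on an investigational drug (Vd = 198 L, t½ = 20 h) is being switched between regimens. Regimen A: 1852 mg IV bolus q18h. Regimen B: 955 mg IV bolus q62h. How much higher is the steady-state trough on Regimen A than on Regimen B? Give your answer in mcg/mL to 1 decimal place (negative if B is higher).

10.2 mcg/mL

Regimen A: f = (1/2)^(18/20) ≈ 0.5359; Cmin,ss = (1852/198)·f/(1−f) ≈ 10.801 mcg/mL.
Regimen B: f = (1/2)^(62/20) ≈ 0.1166; Cmin,ss = (955/198)·f/(1−f) ≈ 0.637 mcg/mL.
Difference ≈ 10.801 − 0.637 ≈ 10.164 mcg/mL.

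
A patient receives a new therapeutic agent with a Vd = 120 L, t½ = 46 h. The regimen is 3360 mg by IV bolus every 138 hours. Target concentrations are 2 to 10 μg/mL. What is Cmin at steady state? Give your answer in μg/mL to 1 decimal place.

4.0 μg/mL

The dosing interval is 3 half-lives, so f = 2^(−3) = 0.125.
Accumulation ratio R = 1/(1 − f) = 1/0.875 = 8/7.
Single-dose peak C₀ = D/Vd = 3360/120 = 28 μg/mL.
Steady-state peak Cmax,ss = C₀·R = 28 × 8/7 ≈ 32.000 μg/mL.
Steady-state trough Cmin,ss = Cmax,ss·f ≈ 32.000 × 0.125 ≈ 4.000 μg/mL.
Trough 4.0 μg/mL vs MEC 2 μg/mL: adequate.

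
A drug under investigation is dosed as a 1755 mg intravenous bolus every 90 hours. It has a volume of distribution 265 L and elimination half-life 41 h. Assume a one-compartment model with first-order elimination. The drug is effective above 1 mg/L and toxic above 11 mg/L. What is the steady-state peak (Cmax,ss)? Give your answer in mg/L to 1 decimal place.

Over one 90-h interval, 90/41 ≈ 2.1951 half-lives elapse, leaving f ≈ 0.2184 of each dose.
Accumulation ratio R = 1/(1 − f) ≈ 1/0.7816 ≈ 1.2794.
Each bolus raises the concentration by D/Vd = 1755/265 ≈ 6.623 mg/L.
Steady-state peak Cmax,ss = C₀·R ≈ 6.623 × 1.2794 ≈ 8.473 mg/L.
Peak 8.5 mg/L vs MTC 11 mg/L: below toxic threshold.

8.5 mg/L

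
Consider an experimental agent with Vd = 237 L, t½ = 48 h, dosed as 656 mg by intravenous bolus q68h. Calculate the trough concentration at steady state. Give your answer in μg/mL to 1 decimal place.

1.7 μg/mL

Over one 68-h interval, 68/48 ≈ 1.4167 half-lives elapse, leaving f ≈ 0.3746 of each dose.
Accumulation ratio R = 1/(1 − f) ≈ 1/0.6254 ≈ 1.5990.
Single-dose peak C₀ = D/Vd = 656/237 ≈ 2.768 μg/mL.
Cmax,ss = C₀/(1 − f) ≈ 2.768/0.6254 ≈ 4.426 μg/mL.
Steady-state trough Cmin,ss = Cmax,ss·f ≈ 4.426 × 0.3746 ≈ 1.658 μg/mL.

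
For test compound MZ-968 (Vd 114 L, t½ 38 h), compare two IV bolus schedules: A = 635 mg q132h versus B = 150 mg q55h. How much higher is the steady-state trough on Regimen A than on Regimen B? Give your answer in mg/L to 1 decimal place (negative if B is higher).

-0.2 mg/L

Regimen A: f = (1/2)^(132/38) ≈ 0.0900; Cmin,ss = (635/114)·f/(1−f) ≈ 0.551 mg/L.
Regimen B: f = (1/2)^(55/38) ≈ 0.3667; Cmin,ss = (150/114)·f/(1−f) ≈ 0.762 mg/L.
Difference ≈ 0.551 − 0.762 ≈ -0.211 mg/L.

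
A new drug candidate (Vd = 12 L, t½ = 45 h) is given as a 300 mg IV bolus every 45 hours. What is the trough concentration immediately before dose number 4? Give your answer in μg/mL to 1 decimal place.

f = (1/2)^(τ/t½) = (1/2)^(45/45) ≈ 0.5000.
C₀ = D/Vd = 300/12 ≈ 25.000 μg/mL.
Before the 4th dose, 3 doses have been given. Superposition: Cmin = C₀·(f + f² + … + f^3).
≈ 25.000 × (0.5000 + 0.2500 + 0.1250) ≈ 25.000 × 0.8750 ≈ 21.875 μg/mL.

21.9 μg/mL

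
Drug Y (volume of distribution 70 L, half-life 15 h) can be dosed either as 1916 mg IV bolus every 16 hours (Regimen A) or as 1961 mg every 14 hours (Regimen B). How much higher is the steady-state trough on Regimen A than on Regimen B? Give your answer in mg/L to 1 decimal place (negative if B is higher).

-5.8 mg/L

Regimen A: f = (1/2)^(16/15) ≈ 0.4774; Cmin,ss = (1916/70)·f/(1−f) ≈ 25.004 mg/L.
Regimen B: f = (1/2)^(14/15) ≈ 0.5236; Cmin,ss = (1961/70)·f/(1−f) ≈ 30.790 mg/L.
Difference ≈ 25.004 − 30.790 ≈ -5.786 mg/L.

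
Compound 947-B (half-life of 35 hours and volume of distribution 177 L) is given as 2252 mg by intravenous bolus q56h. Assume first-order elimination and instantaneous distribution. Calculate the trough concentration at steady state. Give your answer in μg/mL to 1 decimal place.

k = ln2/t½ = ln2/35 ≈ 0.019804 h⁻¹; fraction remaining f = e^(−kτ) = e^(−0.019804×56) ≈ 0.3299.
At steady state, accumulation factor R = 1/(1 − e^(−kτ)) ≈ 1.4923.
Each bolus raises the concentration by D/Vd = 2252/177 ≈ 12.723 μg/mL.
Steady-state peak Cmax,ss = C₀·R ≈ 12.723 × 1.4923 ≈ 18.987 μg/mL.
One interval later, Cmin,ss = Cmax,ss·e^(−kτ) ≈ 18.987 × 0.3299 ≈ 6.264 μg/mL.

6.3 μg/mL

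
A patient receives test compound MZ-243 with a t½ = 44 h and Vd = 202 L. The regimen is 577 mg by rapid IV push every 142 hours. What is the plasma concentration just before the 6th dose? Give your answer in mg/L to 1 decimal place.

f = (1/2)^(τ/t½) = (1/2)^(142/44) ≈ 0.1068.
C₀ = D/Vd = 577/202 ≈ 2.856 mg/L.
Before the 6th dose, 5 doses have been given. Superposition: Cmin = C₀·(f + f² + … + f^5).
≈ 2.856 × (0.1068 + 0.0114 + 0.0012 + 0.0001 + 0.0000) ≈ 2.856 × 0.1195 ≈ 0.341 mg/L.

0.3 mg/L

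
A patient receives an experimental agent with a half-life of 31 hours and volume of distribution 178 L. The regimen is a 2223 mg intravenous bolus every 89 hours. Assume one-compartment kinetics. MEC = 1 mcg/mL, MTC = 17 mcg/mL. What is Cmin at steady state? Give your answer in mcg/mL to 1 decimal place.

Over one 89-h interval, 89/31 ≈ 2.871 half-lives elapse, leaving f ≈ 0.1367 of each dose.
Accumulation ratio R = 1/(1 − f) ≈ 1/0.8633 ≈ 1.1583.
Each bolus raises the concentration by D/Vd = 2223/178 ≈ 12.489 mcg/mL.
Cmax,ss = C₀/(1 − f) ≈ 12.489/0.8633 ≈ 14.467 mcg/mL.
One interval later, Cmin,ss = Cmax,ss·e^(−kτ) ≈ 14.467 × 0.1367 ≈ 1.978 mcg/mL.
Trough 2.0 mcg/mL vs MEC 1 mcg/mL: adequate.

2.0 mcg/mL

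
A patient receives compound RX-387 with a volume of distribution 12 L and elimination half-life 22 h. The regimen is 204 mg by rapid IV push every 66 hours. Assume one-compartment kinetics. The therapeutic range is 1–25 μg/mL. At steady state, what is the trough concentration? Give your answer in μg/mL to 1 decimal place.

2.4 μg/mL

τ = 66 h = 3 half-lives, so f = (1/2)^3 = 0.125.
Accumulation ratio R = 1/(1 − f) = 1/0.875 = 8/7.
Single-dose peak C₀ = D/Vd = 204/12 = 17 μg/mL.
Steady-state peak Cmax,ss = C₀·R = 17 × 8/7 ≈ 19.429 μg/mL.
Steady-state trough Cmin,ss = Cmax,ss·f ≈ 19.429 × 0.125 ≈ 2.429 μg/mL.
Trough 2.4 μg/mL vs MEC 1 μg/mL: adequate.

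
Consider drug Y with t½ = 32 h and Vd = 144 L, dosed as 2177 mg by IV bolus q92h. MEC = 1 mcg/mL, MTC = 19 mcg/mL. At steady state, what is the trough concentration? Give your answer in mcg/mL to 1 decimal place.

2.4 mcg/mL

τ/t½ = 92/32 ≈ 2.875, so fraction remaining f = (1/2)^(92/32) ≈ 0.1363.
At steady state, accumulation factor R = 1/(1 − e^(−kτ)) ≈ 1.1578.
Each bolus raises the concentration by D/Vd = 2177/144 ≈ 15.118 mcg/mL.
Cmax,ss = C₀/(1 − f) ≈ 15.118/0.8637 ≈ 17.504 mcg/mL.
One interval later, Cmin,ss = Cmax,ss·e^(−kτ) ≈ 17.504 × 0.1363 ≈ 2.386 mcg/mL.
Trough 2.4 mcg/mL vs MEC 1 mcg/mL: adequate.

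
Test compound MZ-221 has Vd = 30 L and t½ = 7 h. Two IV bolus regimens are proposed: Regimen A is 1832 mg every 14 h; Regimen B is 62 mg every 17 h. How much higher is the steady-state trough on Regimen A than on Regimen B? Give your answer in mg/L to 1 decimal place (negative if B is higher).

19.9 mg/L

Regimen A: f = (1/2)^(14/7) ≈ 0.2500; Cmin,ss = (1832/30)·f/(1−f) ≈ 20.356 mg/L.
Regimen B: f = (1/2)^(17/7) ≈ 0.1857; Cmin,ss = (62/30)·f/(1−f) ≈ 0.471 mg/L.
Difference ≈ 20.356 − 0.471 ≈ 19.885 mg/L.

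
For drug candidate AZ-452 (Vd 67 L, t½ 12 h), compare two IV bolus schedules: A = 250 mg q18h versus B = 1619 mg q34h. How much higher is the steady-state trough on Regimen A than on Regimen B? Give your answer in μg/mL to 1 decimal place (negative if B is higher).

-1.9 μg/mL

Regimen A: f = (1/2)^(18/12) ≈ 0.3536; Cmin,ss = (250/67)·f/(1−f) ≈ 2.041 μg/mL.
Regimen B: f = (1/2)^(34/12) ≈ 0.1403; Cmin,ss = (1619/67)·f/(1−f) ≈ 3.944 μg/mL.
Difference ≈ 2.041 − 3.944 ≈ -1.903 μg/mL.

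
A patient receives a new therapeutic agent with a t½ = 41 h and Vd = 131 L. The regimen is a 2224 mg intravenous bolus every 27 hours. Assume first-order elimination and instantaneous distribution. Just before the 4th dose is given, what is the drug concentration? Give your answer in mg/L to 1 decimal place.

f = (1/2)^(τ/t½) = (1/2)^(27/41) ≈ 0.6335.
C₀ = D/Vd = 2224/131 ≈ 16.977 mg/L.
Before the 4th dose, 3 doses have been given. Superposition: Cmin = C₀·(f + f² + … + f^3).
≈ 16.977 × (0.6335 + 0.4013 + 0.2542) ≈ 16.977 × 1.2890 ≈ 21.883 mg/L.

21.9 mg/L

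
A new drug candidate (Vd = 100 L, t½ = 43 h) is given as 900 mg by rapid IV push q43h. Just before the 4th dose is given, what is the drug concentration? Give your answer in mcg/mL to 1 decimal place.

7.9 mcg/mL

f = (1/2)^(τ/t½) = (1/2)^(43/43) ≈ 0.5000.
C₀ = D/Vd = 900/100 ≈ 9.000 mcg/mL.
Before the 4th dose, 3 doses have been given. Superposition: Cmin = C₀·(f + f² + … + f^3).
≈ 9.000 × (0.5000 + 0.2500 + 0.1250) ≈ 9.000 × 0.8750 ≈ 7.875 mcg/mL.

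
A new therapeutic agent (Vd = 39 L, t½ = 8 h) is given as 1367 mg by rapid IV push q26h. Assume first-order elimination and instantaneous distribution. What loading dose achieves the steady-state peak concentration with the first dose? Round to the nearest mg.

1528 mg

f = (1/2)^(26/8) ≈ 0.105112; accumulation ratio R = 1/(1−f) ≈ 1.11746.
Loading dose to hit Cmax,ss on first dose: D_load = D_maint·R ≈ 1367 × 1.11746 ≈ 1527.57 mg.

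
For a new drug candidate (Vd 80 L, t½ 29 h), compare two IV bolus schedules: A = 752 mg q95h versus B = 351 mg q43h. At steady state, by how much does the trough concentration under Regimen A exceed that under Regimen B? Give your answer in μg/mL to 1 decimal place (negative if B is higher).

Regimen A: f = (1/2)^(95/29) ≈ 0.1032; Cmin,ss = (752/80)·f/(1−f) ≈ 1.082 μg/mL.
Regimen B: f = (1/2)^(43/29) ≈ 0.3578; Cmin,ss = (351/80)·f/(1−f) ≈ 2.444 μg/mL.
Difference ≈ 1.082 − 2.444 ≈ -1.362 μg/mL.

-1.4 μg/mL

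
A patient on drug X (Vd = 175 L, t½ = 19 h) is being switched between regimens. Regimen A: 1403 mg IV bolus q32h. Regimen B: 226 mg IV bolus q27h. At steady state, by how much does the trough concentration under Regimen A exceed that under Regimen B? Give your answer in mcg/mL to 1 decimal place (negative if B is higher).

2.9 mcg/mL

Regimen A: f = (1/2)^(32/19) ≈ 0.3112; Cmin,ss = (1403/175)·f/(1−f) ≈ 3.622 mcg/mL.
Regimen B: f = (1/2)^(27/19) ≈ 0.3734; Cmin,ss = (226/175)·f/(1−f) ≈ 0.770 mcg/mL.
Difference ≈ 3.622 − 0.770 ≈ 2.852 mcg/mL.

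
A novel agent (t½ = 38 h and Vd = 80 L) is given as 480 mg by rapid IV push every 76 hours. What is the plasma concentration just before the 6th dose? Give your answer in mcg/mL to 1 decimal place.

2.0 mcg/mL

f = (1/2)^(τ/t½) = (1/2)^(76/38) ≈ 0.2500.
C₀ = D/Vd = 480/80 ≈ 6.000 mcg/mL.
Before the 6th dose, 5 doses have been given. Superposition: Cmin = C₀·(f + f² + … + f^5).
≈ 6.000 × (0.2500 + 0.0625 + 0.0156 + 0.0039 + 0.0010) ≈ 6.000 × 0.3330 ≈ 1.998 mcg/mL.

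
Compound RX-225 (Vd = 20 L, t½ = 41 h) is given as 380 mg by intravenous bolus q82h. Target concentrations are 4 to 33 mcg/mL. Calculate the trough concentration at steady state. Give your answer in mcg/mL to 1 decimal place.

6.3 mcg/mL

τ = 82 h = 2 half-lives, so f = (1/2)^2 = 0.25.
Accumulation ratio R = 1/(1 − f) = 1/0.75 = 4/3.
Single-dose peak C₀ = D/Vd = 380/20 = 19 mcg/mL.
Steady-state peak Cmax,ss = C₀·R = 19 × 4/3 ≈ 25.333 mcg/mL.
Steady-state trough Cmin,ss = Cmax,ss·f ≈ 25.333 × 0.25 ≈ 6.333 mcg/mL.
Trough 6.3 mcg/mL vs MEC 4 mcg/mL: adequate.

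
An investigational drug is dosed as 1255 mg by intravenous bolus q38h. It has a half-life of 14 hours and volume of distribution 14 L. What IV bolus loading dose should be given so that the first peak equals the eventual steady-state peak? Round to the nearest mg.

1481 mg

f = (1/2)^(38/14) ≈ 0.152377; accumulation ratio R = 1/(1−f) ≈ 1.17977.
Loading dose to hit Cmax,ss on first dose: D_load = D_maint·R ≈ 1255 × 1.17977 ≈ 1480.61 mg.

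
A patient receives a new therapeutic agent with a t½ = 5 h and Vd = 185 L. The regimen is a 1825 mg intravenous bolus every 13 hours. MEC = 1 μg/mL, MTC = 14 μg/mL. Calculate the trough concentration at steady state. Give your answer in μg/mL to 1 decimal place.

1.9 μg/mL

Over one 13-h interval, 13/5 ≈ 2.6 half-lives elapse, leaving f ≈ 0.1649 of each dose.
Single-dose peak C₀ = D/Vd = 1825/185 ≈ 9.865 μg/mL.
Steady-state trough Cmin,ss = C₀·f/(1−f) ≈ 9.865 × 0.1649/0.8351 ≈ 1.948 μg/mL.
Trough 1.9 μg/mL vs MEC 1 μg/mL: adequate.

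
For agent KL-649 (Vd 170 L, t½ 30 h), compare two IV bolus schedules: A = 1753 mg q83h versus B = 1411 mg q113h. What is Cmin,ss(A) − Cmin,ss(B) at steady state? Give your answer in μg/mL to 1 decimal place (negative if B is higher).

Regimen A: f = (1/2)^(83/30) ≈ 0.1469; Cmin,ss = (1753/170)·f/(1−f) ≈ 1.776 μg/mL.
Regimen B: f = (1/2)^(113/30) ≈ 0.0735; Cmin,ss = (1411/170)·f/(1−f) ≈ 0.658 μg/mL.
Difference ≈ 1.776 − 0.658 ≈ 1.118 μg/mL.

1.1 μg/mL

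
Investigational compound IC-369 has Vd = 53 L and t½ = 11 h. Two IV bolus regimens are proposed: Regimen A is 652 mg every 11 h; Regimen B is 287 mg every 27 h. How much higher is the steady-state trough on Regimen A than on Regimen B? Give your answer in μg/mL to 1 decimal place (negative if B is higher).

Regimen A: f = (1/2)^(11/11) ≈ 0.5000; Cmin,ss = (652/53)·f/(1−f) ≈ 12.302 μg/mL.
Regimen B: f = (1/2)^(27/11) ≈ 0.1824; Cmin,ss = (287/53)·f/(1−f) ≈ 1.208 μg/mL.
Difference ≈ 12.302 − 1.208 ≈ 11.094 μg/mL.

11.1 μg/mL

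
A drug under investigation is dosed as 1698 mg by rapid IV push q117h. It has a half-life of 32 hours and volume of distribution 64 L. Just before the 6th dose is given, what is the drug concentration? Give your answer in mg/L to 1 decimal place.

2.3 mg/L

f = (1/2)^(τ/t½) = (1/2)^(117/32) ≈ 0.0793.
C₀ = D/Vd = 1698/64 ≈ 26.531 mg/L.
Before the 6th dose, 5 doses have been given. Superposition: Cmin = C₀·(f + f² + … + f^5).
≈ 26.531 × (0.0793 + 0.0063 + 0.0005 + 0.0000 + 0.0000) ≈ 26.531 × 0.0861 ≈ 2.284 mg/L.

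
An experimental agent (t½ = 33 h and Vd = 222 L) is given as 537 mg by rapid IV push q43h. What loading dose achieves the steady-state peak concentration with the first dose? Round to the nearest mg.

903 mg

f = (1/2)^(43/33) ≈ 0.405274; accumulation ratio R = 1/(1−f) ≈ 1.68145.
Loading dose to hit Cmax,ss on first dose: D_load = D_maint·R ≈ 537 × 1.68145 ≈ 902.94 mg.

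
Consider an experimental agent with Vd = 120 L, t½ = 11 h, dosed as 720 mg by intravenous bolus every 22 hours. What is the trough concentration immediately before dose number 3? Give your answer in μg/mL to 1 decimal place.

1.9 μg/mL

f = (1/2)^(τ/t½) = (1/2)^(22/11) ≈ 0.2500.
C₀ = D/Vd = 720/120 ≈ 6.000 μg/mL.
Before the 3rd dose, 2 doses have been given. Superposition: Cmin = C₀·(f + f²).
≈ 6.000 × (0.2500 + 0.0625) ≈ 6.000 × 0.3125 ≈ 1.875 μg/mL.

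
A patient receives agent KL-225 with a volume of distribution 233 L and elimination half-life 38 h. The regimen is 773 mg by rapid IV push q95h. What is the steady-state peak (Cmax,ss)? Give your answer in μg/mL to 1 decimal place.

k = ln2/t½ = ln2/38 ≈ 0.018241 h⁻¹; fraction remaining f = e^(−kτ) = e^(−0.018241×95) ≈ 0.1768.
At steady state, accumulation factor R = 1/(1 − e^(−kτ)) ≈ 1.2148.
Each bolus raises the concentration by D/Vd = 773/233 ≈ 3.318 μg/mL.
Steady-state peak Cmax,ss = C₀·R ≈ 3.318 × 1.2148 ≈ 4.031 μg/mL.

4.0 μg/mL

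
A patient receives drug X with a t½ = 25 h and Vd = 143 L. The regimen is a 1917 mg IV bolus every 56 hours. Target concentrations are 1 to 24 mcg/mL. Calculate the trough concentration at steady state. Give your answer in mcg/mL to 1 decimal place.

Over one 56-h interval, 56/25 ≈ 2.24 half-lives elapse, leaving f ≈ 0.2117 of each dose.
Accumulation ratio R = 1/(1 − f) ≈ 1/0.7883 ≈ 1.2686.
Single-dose peak C₀ = D/Vd = 1917/143 ≈ 13.406 mcg/mL.
Steady-state peak Cmax,ss = C₀·R ≈ 13.406 × 1.2686 ≈ 17.007 mcg/mL.
One interval later, Cmin,ss = Cmax,ss·e^(−kτ) ≈ 17.007 × 0.2117 ≈ 3.600 mcg/mL.
Trough 3.6 mcg/mL vs MEC 1 mcg/mL: adequate.

3.6 mcg/mL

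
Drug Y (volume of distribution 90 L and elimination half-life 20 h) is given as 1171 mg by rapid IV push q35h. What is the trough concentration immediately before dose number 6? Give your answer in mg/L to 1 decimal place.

5.5 mg/L

f = (1/2)^(τ/t½) = (1/2)^(35/20) ≈ 0.2973.
C₀ = D/Vd = 1171/90 ≈ 13.011 mg/L.
Before the 6th dose, 5 doses have been given. Superposition: Cmin = C₀·(f + f² + … + f^5).
≈ 13.011 × (0.2973 + 0.0884 + 0.0263 + 0.0078 + 0.0023) ≈ 13.011 × 0.4221 ≈ 5.492 mg/L.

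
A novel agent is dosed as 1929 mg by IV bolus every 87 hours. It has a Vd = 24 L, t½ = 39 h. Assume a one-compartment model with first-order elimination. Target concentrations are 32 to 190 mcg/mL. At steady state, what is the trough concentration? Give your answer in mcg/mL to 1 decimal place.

21.8 mcg/mL

Over one 87-h interval, 87/39 ≈ 2.2308 half-lives elapse, leaving f ≈ 0.2130 of each dose.
Accumulation ratio R = 1/(1 − f) ≈ 1/0.7870 ≈ 1.2706.
Each bolus raises the concentration by D/Vd = 1929/24 ≈ 80.375 mcg/mL.
Steady-state peak Cmax,ss = C₀·R ≈ 80.375 × 1.2706 ≈ 102.124 mcg/mL.
One interval later, Cmin,ss = Cmax,ss·e^(−kτ) ≈ 102.124 × 0.2130 ≈ 21.752 mcg/mL.
Trough 21.8 mcg/mL vs MEC 32 mcg/mL: subtherapeutic.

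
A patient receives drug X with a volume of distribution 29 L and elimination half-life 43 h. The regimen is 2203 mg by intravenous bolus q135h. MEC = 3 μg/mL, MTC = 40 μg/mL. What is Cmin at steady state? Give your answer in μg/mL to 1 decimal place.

k = ln2/t½ = ln2/43 ≈ 0.016120 h⁻¹; fraction remaining f = e^(−kτ) = e^(−0.016120×135) ≈ 0.1135.
Accumulation ratio R = 1/(1 − f) ≈ 1/0.8865 ≈ 1.1280.
Each bolus raises the concentration by D/Vd = 2203/29 ≈ 75.966 μg/mL.
Cmax,ss = C₀/(1 − f) ≈ 75.966/0.8865 ≈ 85.692 μg/mL.
Steady-state trough Cmin,ss = Cmax,ss·f ≈ 85.692 × 0.1135 ≈ 9.726 μg/mL.
Trough 9.7 μg/mL vs MEC 3 μg/mL: adequate.

9.7 μg/mL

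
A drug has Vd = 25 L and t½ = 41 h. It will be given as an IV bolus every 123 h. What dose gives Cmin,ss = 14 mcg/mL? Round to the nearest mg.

2450 mg

τ/t½ = 123/41 ≈ 3, so f = (1/2)^(123/41) ≈ 0.125000.
Cmin,ss = (D/Vd)·f/(1−f), so D = Cmin,ss·Vd·(1−f)/f.
D = 14 × 25 × (1−f)/f ≈ 14 × 25 × 7.00000 ≈ 2450.00 mg.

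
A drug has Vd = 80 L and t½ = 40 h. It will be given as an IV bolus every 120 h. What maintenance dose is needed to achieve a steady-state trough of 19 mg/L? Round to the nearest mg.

τ/t½ = 120/40 ≈ 3, so f = (1/2)^(120/40) ≈ 0.125000.
Cmin,ss = (D/Vd)·f/(1−f), so D = Cmin,ss·Vd·(1−f)/f.
D = 19 × 80 × (1−f)/f ≈ 19 × 80 × 7.00000 ≈ 10640.00 mg.

10640 mg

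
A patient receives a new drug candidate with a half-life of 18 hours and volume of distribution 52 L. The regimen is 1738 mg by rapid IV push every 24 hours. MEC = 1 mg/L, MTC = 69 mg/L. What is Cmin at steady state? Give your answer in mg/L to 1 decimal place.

22.0 mg/L

Over one 24-h interval, 24/18 ≈ 1.3333 half-lives elapse, leaving f ≈ 0.3969 of each dose.
At steady state, accumulation factor R = 1/(1 − e^(−kτ)) ≈ 1.6581.
Single-dose peak C₀ = D/Vd = 1738/52 ≈ 33.423 mg/L.
Steady-state peak Cmax,ss = C₀·R ≈ 33.423 × 1.6581 ≈ 55.419 mg/L.
One interval later, Cmin,ss = Cmax,ss·e^(−kτ) ≈ 55.419 × 0.3969 ≈ 21.996 mg/L.
Trough 22.0 mg/L vs MEC 1 mg/L: adequate.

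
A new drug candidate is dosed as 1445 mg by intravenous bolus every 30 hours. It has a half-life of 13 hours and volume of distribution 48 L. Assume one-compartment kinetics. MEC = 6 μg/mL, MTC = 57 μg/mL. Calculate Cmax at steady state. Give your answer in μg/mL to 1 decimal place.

37.7 μg/mL

Over one 30-h interval, 30/13 ≈ 2.3077 half-lives elapse, leaving f ≈ 0.2020 of each dose.
Accumulation ratio R = 1/(1 − f) ≈ 1/0.7980 ≈ 1.2531.
Each bolus raises the concentration by D/Vd = 1445/48 ≈ 30.104 μg/mL.
Steady-state peak Cmax,ss = C₀·R ≈ 30.104 × 1.2531 ≈ 37.723 μg/mL.
Peak 37.7 μg/mL vs MTC 57 μg/mL: below toxic threshold.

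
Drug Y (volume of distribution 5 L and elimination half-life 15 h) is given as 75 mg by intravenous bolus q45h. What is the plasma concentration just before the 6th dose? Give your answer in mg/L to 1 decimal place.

f = (1/2)^(τ/t½) = (1/2)^(45/15) ≈ 0.1250.
C₀ = D/Vd = 75/5 ≈ 15.000 mg/L.
Before the 6th dose, 5 doses have been given. Superposition: Cmin = C₀·(f + f² + … + f^5).
≈ 15.000 × (0.1250 + 0.0156 + 0.0020 + 0.0002 + 0.0000) ≈ 15.000 × 0.1428 ≈ 2.142 mg/L.

2.1 mg/L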